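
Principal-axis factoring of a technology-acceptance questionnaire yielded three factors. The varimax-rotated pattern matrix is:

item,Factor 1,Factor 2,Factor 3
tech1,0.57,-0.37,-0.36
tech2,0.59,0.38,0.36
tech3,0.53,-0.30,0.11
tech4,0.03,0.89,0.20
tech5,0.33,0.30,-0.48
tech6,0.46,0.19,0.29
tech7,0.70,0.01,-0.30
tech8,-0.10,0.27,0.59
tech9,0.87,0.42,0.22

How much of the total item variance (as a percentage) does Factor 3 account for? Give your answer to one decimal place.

12.4%

SS loadings for Factor 3 = (-0.36)² + 0.36² + 0.11² + 0.20² + (-0.48)² + 0.29² + (-0.30)² + 0.59² + 0.22² = 1.1123
With 9 standardized items, total variance = 9. Proportion = 1.1123/9 = 0.1236 → 12.36%.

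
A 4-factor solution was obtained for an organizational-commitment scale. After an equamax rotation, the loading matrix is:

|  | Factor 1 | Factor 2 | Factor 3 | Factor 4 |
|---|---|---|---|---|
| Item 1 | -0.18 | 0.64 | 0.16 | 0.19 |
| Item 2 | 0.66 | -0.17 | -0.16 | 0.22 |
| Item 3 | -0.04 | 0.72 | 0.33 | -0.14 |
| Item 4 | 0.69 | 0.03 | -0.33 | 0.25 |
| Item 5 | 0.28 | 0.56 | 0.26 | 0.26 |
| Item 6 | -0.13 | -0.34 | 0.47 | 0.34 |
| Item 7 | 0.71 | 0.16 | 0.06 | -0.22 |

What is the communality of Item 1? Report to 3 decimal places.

0.504

h² = (-0.18)² + 0.64² + 0.16² + 0.19² = 0.0324 + 0.4096 + 0.0256 + 0.0361 = 0.5037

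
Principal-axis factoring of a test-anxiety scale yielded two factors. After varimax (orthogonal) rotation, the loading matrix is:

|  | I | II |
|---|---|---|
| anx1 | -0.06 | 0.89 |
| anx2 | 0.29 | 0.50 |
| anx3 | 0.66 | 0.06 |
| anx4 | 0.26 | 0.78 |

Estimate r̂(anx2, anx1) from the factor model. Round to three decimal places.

r̂ = Σ λ_i·λ_j across factors = (0.29)(-0.06) + (0.50)(0.89)
  = -0.0174 +0.4450 = 0.4276

0.428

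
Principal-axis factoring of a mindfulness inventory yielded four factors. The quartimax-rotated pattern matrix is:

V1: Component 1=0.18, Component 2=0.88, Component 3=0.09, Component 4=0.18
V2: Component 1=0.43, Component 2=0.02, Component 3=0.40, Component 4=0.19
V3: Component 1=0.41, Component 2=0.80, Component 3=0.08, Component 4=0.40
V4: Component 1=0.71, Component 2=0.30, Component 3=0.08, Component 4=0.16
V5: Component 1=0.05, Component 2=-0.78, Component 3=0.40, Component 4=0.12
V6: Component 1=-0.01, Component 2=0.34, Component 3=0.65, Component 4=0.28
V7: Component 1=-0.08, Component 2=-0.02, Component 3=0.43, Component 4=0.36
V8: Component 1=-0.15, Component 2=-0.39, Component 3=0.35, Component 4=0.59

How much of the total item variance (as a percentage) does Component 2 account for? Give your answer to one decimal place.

29.8%

SS loadings for Component 2 = 0.88² + 0.02² + 0.80² + 0.30² + (-0.78)² + 0.34² + (-0.02)² + (-0.39)² = 2.3813
With 8 standardized items, total variance = 8. Proportion = 2.3813/8 = 0.2977 → 29.77%.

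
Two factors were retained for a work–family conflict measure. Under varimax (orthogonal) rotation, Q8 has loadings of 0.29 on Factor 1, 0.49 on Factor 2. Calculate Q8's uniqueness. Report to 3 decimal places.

h² = 0.29² + 0.49² = 0.0841 + 0.2401 = 0.3242
Uniqueness u² = 1 − h² = 1 − 0.3242 = 0.6758

0.676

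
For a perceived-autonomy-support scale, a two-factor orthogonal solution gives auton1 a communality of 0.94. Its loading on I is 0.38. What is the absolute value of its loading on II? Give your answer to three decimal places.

Under orthogonal rotation h² = Σλ², so λ_II² = h² − (0.1444) = 0.94 − 0.1444 = 0.7956.
|λ| = √0.7956 = 0.8920.

0.892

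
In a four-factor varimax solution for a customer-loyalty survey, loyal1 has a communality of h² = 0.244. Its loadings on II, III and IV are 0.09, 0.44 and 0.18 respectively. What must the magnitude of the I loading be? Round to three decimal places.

0.099

Under orthogonal rotation h² = Σλ², so λ_I² = h² − (0.2341) = 0.244 − 0.2341 = 0.0099.
|λ| = √0.0099 = 0.0995.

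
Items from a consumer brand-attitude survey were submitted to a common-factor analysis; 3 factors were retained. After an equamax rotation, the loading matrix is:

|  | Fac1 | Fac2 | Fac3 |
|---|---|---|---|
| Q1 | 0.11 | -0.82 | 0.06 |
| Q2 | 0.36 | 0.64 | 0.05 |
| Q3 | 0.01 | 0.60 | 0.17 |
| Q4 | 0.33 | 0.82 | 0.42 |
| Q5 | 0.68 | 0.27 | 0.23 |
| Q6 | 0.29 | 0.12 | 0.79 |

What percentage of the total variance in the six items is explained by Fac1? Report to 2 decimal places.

13.29%

SS loadings for Fac1 = 0.11² + 0.36² + 0.01² + 0.33² + 0.68² + 0.29² = 0.7972
With 6 standardized items, total variance = 6. Proportion = 0.7972/6 = 0.1329 → 13.29%.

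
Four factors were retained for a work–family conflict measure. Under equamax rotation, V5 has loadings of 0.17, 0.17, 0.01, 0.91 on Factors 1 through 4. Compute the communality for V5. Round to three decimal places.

0.886

h² = 0.17² + 0.17² + 0.01² + 0.91² = 0.0289 + 0.0289 + 0.0001 + 0.8281 = 0.8860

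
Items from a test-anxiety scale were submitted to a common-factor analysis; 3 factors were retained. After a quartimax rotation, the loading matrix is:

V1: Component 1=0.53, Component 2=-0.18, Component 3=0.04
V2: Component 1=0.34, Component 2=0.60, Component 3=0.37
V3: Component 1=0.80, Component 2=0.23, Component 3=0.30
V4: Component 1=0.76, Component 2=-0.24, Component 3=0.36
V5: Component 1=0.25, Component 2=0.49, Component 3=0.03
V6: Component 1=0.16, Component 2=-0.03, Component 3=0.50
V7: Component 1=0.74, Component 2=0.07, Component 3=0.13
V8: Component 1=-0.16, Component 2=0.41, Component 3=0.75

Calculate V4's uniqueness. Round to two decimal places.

0.24

h² = 0.76² + (-0.24)² + 0.36² = 0.5776 + 0.0576 + 0.1296 = 0.7648
Uniqueness u² = 1 − h² = 1 − 0.7648 = 0.2352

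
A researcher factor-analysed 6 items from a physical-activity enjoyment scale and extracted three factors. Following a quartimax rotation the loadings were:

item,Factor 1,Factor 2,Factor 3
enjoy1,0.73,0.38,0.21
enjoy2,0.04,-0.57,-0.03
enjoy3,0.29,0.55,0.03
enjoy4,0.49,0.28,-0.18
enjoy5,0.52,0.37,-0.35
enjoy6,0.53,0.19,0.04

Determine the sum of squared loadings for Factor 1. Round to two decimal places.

SS loadings for Factor 1 = 0.73² + 0.04² + 0.29² + 0.49² + 0.52² + 0.53² = 0.5329 + 0.0016 + 0.0841 + 0.2401 + 0.2704 + 0.2809 = 1.4100

1.41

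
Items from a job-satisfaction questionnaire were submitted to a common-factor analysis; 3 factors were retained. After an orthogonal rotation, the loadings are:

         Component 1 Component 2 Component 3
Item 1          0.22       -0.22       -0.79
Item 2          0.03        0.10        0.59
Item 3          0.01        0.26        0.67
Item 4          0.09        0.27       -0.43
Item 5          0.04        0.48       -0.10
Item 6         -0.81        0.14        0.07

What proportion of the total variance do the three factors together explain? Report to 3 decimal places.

Communalities: 0.7209, 0.3590, 0.5166, 0.2659, 0.2420, 0.6806; Σh² = 2.7850.
Total variance with 6 standardized items is 6, so the solution explains 2.7850/6 = 0.4642.

0.464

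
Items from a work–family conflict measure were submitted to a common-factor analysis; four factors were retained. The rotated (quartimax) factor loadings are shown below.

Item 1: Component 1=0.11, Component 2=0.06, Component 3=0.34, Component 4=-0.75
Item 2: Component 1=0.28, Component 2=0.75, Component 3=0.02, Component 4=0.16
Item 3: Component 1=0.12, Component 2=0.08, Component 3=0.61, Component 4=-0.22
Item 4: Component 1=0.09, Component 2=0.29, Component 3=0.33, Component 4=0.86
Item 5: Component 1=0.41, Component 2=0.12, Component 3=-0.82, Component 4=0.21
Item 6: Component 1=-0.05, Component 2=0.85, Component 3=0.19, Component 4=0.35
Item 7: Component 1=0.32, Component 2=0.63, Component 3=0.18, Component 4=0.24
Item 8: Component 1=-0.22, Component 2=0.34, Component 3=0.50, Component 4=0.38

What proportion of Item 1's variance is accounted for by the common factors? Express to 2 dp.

h² = 0.11² + 0.06² + 0.34² + (-0.75)² = 0.0121 + 0.0036 + 0.1156 + 0.5625 = 0.6938

0.69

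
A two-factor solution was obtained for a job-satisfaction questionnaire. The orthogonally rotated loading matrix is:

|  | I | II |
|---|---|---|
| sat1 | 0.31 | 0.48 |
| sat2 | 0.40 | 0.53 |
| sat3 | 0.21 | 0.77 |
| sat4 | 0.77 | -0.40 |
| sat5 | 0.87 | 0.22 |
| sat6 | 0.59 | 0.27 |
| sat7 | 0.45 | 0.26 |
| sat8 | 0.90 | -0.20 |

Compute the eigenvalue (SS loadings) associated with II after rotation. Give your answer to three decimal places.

SS loadings for II = 0.48² + 0.53² + 0.77² + (-0.40)² + 0.22² + 0.27² + 0.26² + (-0.20)² = 0.2304 + 0.2809 + 0.5929 + 0.1600 + 0.0484 + 0.0729 + 0.0676 + 0.0400 = 1.4931

1.493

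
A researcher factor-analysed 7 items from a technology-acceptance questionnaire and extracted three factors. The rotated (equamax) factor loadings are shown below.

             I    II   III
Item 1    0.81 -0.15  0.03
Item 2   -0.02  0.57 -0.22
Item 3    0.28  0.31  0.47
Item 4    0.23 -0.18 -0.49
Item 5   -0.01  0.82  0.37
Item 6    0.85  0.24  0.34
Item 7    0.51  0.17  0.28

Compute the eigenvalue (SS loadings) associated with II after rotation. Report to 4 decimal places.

SS loadings for II = (-0.15)² + 0.57² + 0.31² + (-0.18)² + 0.82² + 0.24² + 0.17² = 0.0225 + 0.3249 + 0.0961 + 0.0324 + 0.6724 + 0.0576 + 0.0289 = 1.2348

1.2348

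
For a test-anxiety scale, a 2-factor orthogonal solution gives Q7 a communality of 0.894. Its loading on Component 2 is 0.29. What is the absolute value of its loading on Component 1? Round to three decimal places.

Under orthogonal rotation h² = Σλ², so λ_Component 1² = h² − (0.0841) = 0.894 − 0.0841 = 0.8099.
|λ| = √0.8099 = 0.8999.

0.900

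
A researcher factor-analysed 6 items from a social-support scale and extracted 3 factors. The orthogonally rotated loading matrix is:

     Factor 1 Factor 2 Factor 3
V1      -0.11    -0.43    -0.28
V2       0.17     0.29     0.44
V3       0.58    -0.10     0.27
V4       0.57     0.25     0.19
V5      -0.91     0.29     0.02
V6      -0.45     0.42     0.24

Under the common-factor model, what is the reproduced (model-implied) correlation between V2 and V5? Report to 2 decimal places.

-0.06

r̂ = Σ λ_i·λ_j across factors = (0.17)(-0.91) + (0.29)(0.29) + (0.44)(0.02)
  = -0.1547 +0.0841 +0.0088 = -0.0618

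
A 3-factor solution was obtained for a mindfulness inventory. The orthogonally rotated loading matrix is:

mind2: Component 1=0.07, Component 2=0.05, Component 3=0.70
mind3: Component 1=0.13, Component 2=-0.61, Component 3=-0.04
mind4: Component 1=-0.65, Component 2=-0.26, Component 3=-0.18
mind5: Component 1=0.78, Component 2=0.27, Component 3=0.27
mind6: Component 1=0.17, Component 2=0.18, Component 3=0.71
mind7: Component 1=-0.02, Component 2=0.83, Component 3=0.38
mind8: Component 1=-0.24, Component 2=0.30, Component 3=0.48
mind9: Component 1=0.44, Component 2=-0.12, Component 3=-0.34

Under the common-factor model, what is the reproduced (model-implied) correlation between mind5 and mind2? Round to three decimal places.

r̂ = Σ λ_i·λ_j across factors = (0.78)(0.07) + (0.27)(0.05) + (0.27)(0.70)
  = +0.0546 +0.0135 +0.1890 = 0.2571

0.257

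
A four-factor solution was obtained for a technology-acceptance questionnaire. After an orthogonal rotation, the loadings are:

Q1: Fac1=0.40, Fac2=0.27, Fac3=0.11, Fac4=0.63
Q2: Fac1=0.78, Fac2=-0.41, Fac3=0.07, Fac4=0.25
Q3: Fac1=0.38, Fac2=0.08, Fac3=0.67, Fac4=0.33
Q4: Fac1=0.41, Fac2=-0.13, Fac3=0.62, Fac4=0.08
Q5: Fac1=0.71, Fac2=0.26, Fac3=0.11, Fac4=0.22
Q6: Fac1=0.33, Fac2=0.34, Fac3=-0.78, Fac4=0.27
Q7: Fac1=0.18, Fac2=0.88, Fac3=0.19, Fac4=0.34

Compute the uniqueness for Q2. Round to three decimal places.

h² = 0.78² + (-0.41)² + 0.07² + 0.25² = 0.6084 + 0.1681 + 0.0049 + 0.0625 = 0.8439
Uniqueness u² = 1 − h² = 1 − 0.8439 = 0.1561

0.156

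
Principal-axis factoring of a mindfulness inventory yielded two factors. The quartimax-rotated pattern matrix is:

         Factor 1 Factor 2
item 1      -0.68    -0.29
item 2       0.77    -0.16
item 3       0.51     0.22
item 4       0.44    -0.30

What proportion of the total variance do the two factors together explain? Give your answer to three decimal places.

0.439

Communalities: 0.5465, 0.6185, 0.3085, 0.2836; Σh² = 1.7571.
Total variance with 4 standardized items is 4, so the solution explains 1.7571/4 = 0.4393.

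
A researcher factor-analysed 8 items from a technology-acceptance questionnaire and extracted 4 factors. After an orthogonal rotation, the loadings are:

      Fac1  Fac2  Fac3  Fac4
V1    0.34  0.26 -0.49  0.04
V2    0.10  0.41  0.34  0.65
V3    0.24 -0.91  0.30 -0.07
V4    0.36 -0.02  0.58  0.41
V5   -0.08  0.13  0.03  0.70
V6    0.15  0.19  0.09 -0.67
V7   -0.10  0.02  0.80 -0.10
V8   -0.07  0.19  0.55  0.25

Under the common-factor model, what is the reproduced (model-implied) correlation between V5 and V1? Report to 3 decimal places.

r̂ = Σ λ_i·λ_j across factors = (-0.08)(0.34) + (0.13)(0.26) + (0.03)(-0.49) + (0.70)(0.04)
  = -0.0272 +0.0338 -0.0147 +0.0280 = 0.0199

0.020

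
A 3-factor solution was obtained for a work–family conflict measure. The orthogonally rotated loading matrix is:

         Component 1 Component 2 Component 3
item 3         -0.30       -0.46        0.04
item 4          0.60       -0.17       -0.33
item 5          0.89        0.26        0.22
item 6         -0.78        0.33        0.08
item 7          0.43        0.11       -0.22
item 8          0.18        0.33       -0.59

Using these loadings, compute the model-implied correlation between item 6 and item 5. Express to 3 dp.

-0.591

r̂ = Σ λ_i·λ_j across factors = (-0.78)(0.89) + (0.33)(0.26) + (0.08)(0.22)
  = -0.6942 +0.0858 +0.0176 = -0.5908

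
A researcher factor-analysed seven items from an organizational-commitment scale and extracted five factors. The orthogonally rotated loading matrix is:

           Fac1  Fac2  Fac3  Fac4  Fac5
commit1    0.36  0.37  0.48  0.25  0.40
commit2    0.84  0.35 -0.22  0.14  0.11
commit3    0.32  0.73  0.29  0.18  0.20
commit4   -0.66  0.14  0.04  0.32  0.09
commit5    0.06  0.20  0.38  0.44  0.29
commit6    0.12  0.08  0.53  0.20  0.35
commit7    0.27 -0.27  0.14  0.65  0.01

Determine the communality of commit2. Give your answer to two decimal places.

h² = 0.84² + 0.35² + (-0.22)² + 0.14² + 0.11² = 0.7056 + 0.1225 + 0.0484 + 0.0196 + 0.0121 = 0.9082

0.91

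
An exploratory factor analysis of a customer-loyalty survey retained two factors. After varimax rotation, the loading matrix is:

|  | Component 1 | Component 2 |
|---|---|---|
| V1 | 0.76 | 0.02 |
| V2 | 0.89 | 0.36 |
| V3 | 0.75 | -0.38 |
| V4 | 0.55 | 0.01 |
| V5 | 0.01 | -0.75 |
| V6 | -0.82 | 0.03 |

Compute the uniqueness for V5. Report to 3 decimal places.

0.437

h² = 0.01² + (-0.75)² = 0.0001 + 0.5625 = 0.5626
Uniqueness u² = 1 − h² = 1 − 0.5626 = 0.4374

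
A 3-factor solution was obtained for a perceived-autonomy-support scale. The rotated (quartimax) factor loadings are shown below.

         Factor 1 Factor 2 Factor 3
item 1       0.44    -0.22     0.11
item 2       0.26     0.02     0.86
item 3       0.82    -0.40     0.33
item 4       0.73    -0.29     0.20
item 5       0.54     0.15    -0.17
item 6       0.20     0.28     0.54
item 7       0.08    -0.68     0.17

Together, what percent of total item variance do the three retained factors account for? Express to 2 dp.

Communalities: 0.2541, 0.8076, 0.9413, 0.6570, 0.3430, 0.4100, 0.4977; Σh² = 3.9107.
Total variance with 7 standardized items is 7, so the solution explains 3.9107/7 = 0.5587 = 55.87%.

55.87%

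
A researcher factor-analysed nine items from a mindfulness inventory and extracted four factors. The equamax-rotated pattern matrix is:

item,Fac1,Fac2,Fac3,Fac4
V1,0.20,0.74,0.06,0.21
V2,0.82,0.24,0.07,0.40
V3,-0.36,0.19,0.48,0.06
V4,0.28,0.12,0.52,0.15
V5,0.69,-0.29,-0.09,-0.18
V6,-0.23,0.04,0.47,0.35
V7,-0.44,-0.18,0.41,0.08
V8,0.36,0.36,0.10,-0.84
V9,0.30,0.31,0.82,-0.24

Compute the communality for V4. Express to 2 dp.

0.39

h² = 0.28² + 0.12² + 0.52² + 0.15² = 0.0784 + 0.0144 + 0.2704 + 0.0225 = 0.3857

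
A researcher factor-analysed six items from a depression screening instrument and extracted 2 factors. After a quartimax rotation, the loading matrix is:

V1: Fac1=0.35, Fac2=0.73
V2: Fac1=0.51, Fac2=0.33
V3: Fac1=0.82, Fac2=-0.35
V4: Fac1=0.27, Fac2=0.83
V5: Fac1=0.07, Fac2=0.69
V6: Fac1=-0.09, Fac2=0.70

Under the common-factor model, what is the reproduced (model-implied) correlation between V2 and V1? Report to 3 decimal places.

0.419

r̂ = Σ λ_i·λ_j across factors = (0.51)(0.35) + (0.33)(0.73)
  = +0.1785 +0.2409 = 0.4194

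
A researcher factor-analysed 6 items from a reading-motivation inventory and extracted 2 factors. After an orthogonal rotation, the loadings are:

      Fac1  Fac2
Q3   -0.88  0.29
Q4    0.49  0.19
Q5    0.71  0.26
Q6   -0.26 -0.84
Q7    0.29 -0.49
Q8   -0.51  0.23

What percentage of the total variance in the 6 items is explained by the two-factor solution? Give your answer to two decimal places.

SS loadings by factor: 1.9304, 1.1864; total = 3.1168.
Total variance with 6 standardized items is 6, so the solution explains 3.1168/6 = 0.5195 = 51.95%.

51.95%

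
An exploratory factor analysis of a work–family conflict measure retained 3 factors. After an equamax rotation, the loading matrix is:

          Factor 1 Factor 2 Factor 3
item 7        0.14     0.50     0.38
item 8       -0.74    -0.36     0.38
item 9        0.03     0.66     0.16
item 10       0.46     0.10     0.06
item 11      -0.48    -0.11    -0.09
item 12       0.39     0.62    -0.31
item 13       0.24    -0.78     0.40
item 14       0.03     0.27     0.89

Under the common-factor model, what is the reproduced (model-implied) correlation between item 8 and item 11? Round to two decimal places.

r̂ = Σ λ_i·λ_j across factors = (-0.74)(-0.48) + (-0.36)(-0.11) + (0.38)(-0.09)
  = +0.3552 +0.0396 -0.0342 = 0.3606

0.36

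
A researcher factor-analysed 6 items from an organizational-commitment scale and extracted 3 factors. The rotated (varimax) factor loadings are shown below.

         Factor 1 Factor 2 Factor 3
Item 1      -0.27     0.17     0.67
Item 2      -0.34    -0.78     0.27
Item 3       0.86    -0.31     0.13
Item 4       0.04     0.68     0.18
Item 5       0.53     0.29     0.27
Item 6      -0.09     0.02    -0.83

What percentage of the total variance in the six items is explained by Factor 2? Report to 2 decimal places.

21.34%

SS loadings for Factor 2 = 0.17² + (-0.78)² + (-0.31)² + 0.68² + 0.29² + 0.02² = 1.2803
With 6 standardized items, total variance = 6. Proportion = 1.2803/6 = 0.2134 → 21.34%.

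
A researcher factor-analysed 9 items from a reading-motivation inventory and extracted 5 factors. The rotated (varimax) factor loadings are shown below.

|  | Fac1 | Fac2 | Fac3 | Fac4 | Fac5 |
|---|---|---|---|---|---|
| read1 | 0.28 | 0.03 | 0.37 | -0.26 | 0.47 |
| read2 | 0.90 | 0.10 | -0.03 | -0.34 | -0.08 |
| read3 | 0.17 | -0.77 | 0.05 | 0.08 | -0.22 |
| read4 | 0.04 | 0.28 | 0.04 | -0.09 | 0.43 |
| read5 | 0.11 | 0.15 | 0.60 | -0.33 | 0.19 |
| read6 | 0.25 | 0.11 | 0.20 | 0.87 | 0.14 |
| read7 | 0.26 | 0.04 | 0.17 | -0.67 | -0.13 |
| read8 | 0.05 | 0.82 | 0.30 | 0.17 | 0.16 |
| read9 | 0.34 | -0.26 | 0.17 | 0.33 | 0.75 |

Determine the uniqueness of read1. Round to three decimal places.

h² = 0.28² + 0.03² + 0.37² + (-0.26)² + 0.47² = 0.0784 + 0.0009 + 0.1369 + 0.0676 + 0.2209 = 0.5047
Uniqueness u² = 1 − h² = 1 − 0.5047 = 0.4953

0.495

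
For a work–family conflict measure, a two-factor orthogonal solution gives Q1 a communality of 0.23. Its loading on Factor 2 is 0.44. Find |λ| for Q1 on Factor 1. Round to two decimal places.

0.19

Under orthogonal rotation h² = Σλ², so λ_Factor 1² = h² − (0.1936) = 0.23 − 0.1936 = 0.0364.
|λ| = √0.0364 = 0.1908.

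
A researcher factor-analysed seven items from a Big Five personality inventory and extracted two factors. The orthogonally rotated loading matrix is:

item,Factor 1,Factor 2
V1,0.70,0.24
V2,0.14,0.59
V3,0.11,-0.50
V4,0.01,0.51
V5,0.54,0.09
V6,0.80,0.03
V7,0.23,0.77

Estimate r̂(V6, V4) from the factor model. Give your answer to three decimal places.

r̂ = Σ λ_i·λ_j across factors = (0.80)(0.01) + (0.03)(0.51)
  = +0.0080 +0.0153 = 0.0233

0.023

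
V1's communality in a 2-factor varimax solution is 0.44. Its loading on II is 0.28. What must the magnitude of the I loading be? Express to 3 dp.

Under orthogonal rotation h² = Σλ², so λ_I² = h² − (0.0784) = 0.44 − 0.0784 = 0.3616.
|λ| = √0.3616 = 0.6013.

0.601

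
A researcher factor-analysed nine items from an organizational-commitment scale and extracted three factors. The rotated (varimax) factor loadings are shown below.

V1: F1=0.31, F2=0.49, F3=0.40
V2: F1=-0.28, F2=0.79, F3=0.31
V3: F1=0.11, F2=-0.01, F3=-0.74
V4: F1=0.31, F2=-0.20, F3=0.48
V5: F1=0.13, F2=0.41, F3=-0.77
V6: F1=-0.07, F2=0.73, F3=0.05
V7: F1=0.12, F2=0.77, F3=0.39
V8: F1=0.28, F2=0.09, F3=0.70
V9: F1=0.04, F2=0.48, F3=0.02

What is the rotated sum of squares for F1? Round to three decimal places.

0.399

SS loadings for F1 = 0.31² + (-0.28)² + 0.11² + 0.31² + 0.13² + (-0.07)² + 0.12² + 0.28² + 0.04² = 0.0961 + 0.0784 + 0.0121 + 0.0961 + 0.0169 + 0.0049 + 0.0144 + 0.0784 + 0.0016 = 0.3989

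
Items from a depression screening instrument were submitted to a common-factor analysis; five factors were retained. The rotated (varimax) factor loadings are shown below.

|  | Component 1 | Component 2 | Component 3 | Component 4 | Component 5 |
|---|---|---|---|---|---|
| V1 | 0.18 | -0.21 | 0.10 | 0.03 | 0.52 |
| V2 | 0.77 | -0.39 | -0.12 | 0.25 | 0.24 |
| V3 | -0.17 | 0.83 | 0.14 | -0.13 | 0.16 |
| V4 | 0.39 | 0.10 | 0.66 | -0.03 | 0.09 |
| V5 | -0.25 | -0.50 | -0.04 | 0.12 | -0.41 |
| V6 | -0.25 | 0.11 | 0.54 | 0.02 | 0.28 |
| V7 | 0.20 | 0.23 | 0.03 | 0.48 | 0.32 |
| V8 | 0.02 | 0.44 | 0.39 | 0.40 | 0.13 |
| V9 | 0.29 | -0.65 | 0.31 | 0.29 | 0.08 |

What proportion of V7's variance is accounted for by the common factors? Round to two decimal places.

h² = 0.20² + 0.23² + 0.03² + 0.48² + 0.32² = 0.0400 + 0.0529 + 0.0009 + 0.2304 + 0.1024 = 0.4266

0.43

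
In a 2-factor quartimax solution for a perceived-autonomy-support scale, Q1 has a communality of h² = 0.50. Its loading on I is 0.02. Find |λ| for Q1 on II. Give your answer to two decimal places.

0.71

Under orthogonal rotation h² = Σλ², so λ_II² = h² − (0.0004) = 0.50 − 0.0004 = 0.4996.
|λ| = √0.4996 = 0.7068.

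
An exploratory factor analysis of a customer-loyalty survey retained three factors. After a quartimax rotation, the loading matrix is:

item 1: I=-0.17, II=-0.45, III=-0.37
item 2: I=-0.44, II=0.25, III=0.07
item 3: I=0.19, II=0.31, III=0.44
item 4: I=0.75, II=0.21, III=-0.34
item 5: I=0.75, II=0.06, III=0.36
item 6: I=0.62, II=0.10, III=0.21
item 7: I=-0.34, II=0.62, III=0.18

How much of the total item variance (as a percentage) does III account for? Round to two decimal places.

9.39%

SS loadings for III = (-0.37)² + 0.07² + 0.44² + (-0.34)² + 0.36² + 0.21² + 0.18² = 0.6571
With 7 standardized items, total variance = 7. Proportion = 0.6571/7 = 0.0939 → 9.39%.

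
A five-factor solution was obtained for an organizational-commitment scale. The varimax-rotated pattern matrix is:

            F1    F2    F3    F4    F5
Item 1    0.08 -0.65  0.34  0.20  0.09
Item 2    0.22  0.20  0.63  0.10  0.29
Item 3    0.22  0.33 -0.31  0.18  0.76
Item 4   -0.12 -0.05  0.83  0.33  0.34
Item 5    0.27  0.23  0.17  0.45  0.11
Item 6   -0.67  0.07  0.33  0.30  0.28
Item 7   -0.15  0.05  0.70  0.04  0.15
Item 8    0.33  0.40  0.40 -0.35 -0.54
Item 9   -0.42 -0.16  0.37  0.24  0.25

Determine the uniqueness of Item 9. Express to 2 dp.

0.54

h² = (-0.42)² + (-0.16)² + 0.37² + 0.24² + 0.25² = 0.1764 + 0.0256 + 0.1369 + 0.0576 + 0.0625 = 0.4590
Uniqueness u² = 1 − h² = 1 − 0.4590 = 0.5410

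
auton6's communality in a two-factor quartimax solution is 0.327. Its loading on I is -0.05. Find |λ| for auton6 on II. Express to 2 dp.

0.57

Under orthogonal rotation h² = Σλ², so λ_II² = h² − (0.0025) = 0.327 − 0.0025 = 0.3245.
|λ| = √0.3245 = 0.5696.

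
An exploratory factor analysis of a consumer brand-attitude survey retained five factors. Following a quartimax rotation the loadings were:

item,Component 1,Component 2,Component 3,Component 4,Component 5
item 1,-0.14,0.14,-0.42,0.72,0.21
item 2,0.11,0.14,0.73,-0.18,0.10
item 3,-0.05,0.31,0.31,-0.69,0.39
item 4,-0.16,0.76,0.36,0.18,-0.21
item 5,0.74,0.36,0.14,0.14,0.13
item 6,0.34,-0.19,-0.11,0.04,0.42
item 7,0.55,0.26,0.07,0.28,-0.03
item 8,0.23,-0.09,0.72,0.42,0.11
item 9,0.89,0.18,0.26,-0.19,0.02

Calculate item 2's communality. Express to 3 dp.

h² = 0.11² + 0.14² + 0.73² + (-0.18)² + 0.10² = 0.0121 + 0.0196 + 0.5329 + 0.0324 + 0.0100 = 0.6070

0.607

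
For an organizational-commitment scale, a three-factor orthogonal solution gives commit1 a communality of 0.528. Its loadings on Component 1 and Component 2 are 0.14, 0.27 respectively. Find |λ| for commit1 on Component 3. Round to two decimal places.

Under orthogonal rotation h² = Σλ², so λ_Component 3² = h² − (0.0925) = 0.528 − 0.0925 = 0.4355.
|λ| = √0.4355 = 0.6599.

0.66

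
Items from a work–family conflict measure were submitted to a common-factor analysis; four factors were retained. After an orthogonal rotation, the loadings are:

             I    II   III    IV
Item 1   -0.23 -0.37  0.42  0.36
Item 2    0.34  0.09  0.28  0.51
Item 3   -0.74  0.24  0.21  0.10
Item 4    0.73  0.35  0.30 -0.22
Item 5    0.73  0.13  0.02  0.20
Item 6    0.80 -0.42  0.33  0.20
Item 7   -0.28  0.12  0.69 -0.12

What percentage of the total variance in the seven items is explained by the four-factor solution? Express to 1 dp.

SS loadings by factor: 2.5003, 0.5328, 0.9743, 0.5425; total = 4.5499.
Total variance with 7 standardized items is 7, so the solution explains 4.5499/7 = 0.6500 = 65.00%.

65.0%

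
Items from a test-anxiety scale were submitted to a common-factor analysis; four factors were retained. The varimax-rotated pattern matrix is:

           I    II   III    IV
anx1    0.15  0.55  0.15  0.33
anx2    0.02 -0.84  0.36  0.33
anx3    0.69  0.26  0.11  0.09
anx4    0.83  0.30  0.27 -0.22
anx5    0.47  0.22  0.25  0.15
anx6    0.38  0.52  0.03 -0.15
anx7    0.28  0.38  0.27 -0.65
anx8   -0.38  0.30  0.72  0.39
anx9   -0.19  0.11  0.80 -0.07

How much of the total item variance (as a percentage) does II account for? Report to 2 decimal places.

SS loadings for II = 0.55² + (-0.84)² + 0.26² + 0.30² + 0.22² + 0.52² + 0.38² + 0.30² + 0.11² = 1.7310
With 9 standardized items, total variance = 9. Proportion = 1.7310/9 = 0.1923 → 19.23%.

19.23%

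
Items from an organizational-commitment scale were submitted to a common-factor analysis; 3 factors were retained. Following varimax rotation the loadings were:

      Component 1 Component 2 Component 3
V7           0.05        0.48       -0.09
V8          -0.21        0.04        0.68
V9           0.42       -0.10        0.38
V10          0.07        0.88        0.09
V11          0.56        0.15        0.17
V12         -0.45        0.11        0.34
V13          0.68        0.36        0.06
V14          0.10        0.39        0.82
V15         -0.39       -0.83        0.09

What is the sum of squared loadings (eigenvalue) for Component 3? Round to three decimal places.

SS loadings for Component 3 = (-0.09)² + 0.68² + 0.38² + 0.09² + 0.17² + 0.34² + 0.06² + 0.82² + 0.09² = 0.0081 + 0.4624 + 0.1444 + 0.0081 + 0.0289 + 0.1156 + 0.0036 + 0.6724 + 0.0081 = 1.4516

1.452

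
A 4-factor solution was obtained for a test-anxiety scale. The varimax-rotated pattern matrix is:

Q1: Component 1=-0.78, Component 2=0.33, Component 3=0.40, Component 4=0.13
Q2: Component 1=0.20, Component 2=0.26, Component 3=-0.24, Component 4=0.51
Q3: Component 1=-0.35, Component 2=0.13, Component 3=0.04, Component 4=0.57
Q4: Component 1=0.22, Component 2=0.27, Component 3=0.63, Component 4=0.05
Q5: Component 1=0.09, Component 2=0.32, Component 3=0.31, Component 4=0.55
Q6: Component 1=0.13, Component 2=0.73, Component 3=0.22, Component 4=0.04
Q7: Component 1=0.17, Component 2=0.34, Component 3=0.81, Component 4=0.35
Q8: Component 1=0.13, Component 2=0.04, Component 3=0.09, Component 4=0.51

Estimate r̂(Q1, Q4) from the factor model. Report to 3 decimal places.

r̂ = Σ λ_i·λ_j across factors = (-0.78)(0.22) + (0.33)(0.27) + (0.40)(0.63) + (0.13)(0.05)
  = -0.1716 +0.0891 +0.2520 +0.0065 = 0.1760

0.176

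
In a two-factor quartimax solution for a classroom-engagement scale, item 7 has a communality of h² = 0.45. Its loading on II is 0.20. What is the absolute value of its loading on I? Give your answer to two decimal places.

0.64

Under orthogonal rotation h² = Σλ², so λ_I² = h² − (0.0400) = 0.45 − 0.0400 = 0.4100.
|λ| = √0.4100 = 0.6403.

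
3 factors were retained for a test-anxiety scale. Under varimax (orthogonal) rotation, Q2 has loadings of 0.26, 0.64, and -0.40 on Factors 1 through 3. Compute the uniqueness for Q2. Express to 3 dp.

h² = 0.26² + 0.64² + (-0.40)² = 0.0676 + 0.4096 + 0.1600 = 0.6372
Uniqueness u² = 1 − h² = 1 − 0.6372 = 0.3628

0.363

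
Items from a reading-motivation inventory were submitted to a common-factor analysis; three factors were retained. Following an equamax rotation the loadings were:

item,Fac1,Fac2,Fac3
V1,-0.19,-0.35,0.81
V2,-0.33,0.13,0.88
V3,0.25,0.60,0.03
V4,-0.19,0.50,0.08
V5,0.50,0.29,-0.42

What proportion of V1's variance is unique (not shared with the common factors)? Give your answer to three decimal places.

0.185

h² = (-0.19)² + (-0.35)² + 0.81² = 0.0361 + 0.1225 + 0.6561 = 0.8147
Uniqueness u² = 1 − h² = 1 − 0.8147 = 0.1853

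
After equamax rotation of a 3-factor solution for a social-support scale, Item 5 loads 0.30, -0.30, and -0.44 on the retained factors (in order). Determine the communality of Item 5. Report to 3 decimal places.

h² = 0.30² + (-0.30)² + (-0.44)² = 0.0900 + 0.0900 + 0.1936 = 0.3736

0.374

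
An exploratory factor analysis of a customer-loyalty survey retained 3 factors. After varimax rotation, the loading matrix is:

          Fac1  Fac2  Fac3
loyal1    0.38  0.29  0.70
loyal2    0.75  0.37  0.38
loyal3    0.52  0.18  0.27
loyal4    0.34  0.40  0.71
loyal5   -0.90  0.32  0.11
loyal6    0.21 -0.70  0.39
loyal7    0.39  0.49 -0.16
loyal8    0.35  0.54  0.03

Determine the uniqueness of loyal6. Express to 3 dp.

0.314

h² = 0.21² + (-0.70)² + 0.39² = 0.0441 + 0.4900 + 0.1521 = 0.6862
Uniqueness u² = 1 − h² = 1 − 0.6862 = 0.3138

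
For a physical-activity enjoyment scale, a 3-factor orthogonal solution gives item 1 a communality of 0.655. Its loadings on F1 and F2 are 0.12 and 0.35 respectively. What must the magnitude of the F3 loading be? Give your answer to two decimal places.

Under orthogonal rotation h² = Σλ², so λ_F3² = h² − (0.1369) = 0.655 − 0.1369 = 0.5181.
|λ| = √0.5181 = 0.7198.

0.72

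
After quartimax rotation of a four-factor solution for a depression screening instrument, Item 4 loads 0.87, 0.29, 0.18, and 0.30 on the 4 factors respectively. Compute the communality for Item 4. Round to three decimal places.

h² = 0.87² + 0.29² + 0.18² + 0.30² = 0.7569 + 0.0841 + 0.0324 + 0.0900 = 0.9634

0.963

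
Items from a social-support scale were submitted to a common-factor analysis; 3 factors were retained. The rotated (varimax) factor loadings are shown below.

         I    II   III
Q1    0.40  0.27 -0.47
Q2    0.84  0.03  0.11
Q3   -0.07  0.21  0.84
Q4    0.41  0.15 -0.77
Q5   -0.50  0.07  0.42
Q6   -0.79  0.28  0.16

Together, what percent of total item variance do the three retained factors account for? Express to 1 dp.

Communalities: 0.4538, 0.7186, 0.7546, 0.7835, 0.4313, 0.7281; Σh² = 3.8699.
Total variance with 6 standardized items is 6, so the solution explains 3.8699/6 = 0.6450 = 64.50%.

64.5%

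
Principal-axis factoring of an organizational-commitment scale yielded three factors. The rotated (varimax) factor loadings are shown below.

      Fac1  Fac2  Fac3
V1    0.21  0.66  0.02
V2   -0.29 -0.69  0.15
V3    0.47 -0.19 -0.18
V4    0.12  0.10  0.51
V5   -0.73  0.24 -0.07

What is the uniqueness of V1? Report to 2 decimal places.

0.52

h² = 0.21² + 0.66² + 0.02² = 0.0441 + 0.4356 + 0.0004 = 0.4801
Uniqueness u² = 1 − h² = 1 − 0.4801 = 0.5199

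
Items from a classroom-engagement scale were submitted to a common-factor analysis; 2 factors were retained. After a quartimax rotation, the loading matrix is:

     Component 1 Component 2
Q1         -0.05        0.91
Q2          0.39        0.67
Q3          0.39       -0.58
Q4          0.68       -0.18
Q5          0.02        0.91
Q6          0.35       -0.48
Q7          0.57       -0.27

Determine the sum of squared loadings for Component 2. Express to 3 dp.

2.777

SS loadings for Component 2 = 0.91² + 0.67² + (-0.58)² + (-0.18)² + 0.91² + (-0.48)² + (-0.27)² = 0.8281 + 0.4489 + 0.3364 + 0.0324 + 0.8281 + 0.2304 + 0.0729 = 2.7772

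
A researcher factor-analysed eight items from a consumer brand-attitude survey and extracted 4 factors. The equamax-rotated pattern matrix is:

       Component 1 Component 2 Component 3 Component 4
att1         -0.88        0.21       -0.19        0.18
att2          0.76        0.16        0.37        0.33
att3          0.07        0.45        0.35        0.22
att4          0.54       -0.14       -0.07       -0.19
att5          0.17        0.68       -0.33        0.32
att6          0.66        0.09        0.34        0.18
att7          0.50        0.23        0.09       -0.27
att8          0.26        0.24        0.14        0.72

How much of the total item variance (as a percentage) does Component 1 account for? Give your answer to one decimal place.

SS loadings for Component 1 = (-0.88)² + 0.76² + 0.07² + 0.54² + 0.17² + 0.66² + 0.50² + 0.26² = 2.4306
With 8 standardized items, total variance = 8. Proportion = 2.4306/8 = 0.3038 → 30.38%.

30.4%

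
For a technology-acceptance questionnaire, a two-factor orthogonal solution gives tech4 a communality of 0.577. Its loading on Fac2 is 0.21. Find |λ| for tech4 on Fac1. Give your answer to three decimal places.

0.730

Under orthogonal rotation h² = Σλ², so λ_Fac1² = h² − (0.0441) = 0.577 − 0.0441 = 0.5329.
|λ| = √0.5329 = 0.7300.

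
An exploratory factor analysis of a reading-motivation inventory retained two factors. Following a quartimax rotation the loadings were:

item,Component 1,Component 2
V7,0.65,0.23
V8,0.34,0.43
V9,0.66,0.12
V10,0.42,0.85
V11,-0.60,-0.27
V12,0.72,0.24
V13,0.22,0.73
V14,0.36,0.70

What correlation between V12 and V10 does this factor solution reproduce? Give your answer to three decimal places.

r̂ = Σ λ_i·λ_j across factors = (0.72)(0.42) + (0.24)(0.85)
  = +0.3024 +0.2040 = 0.5064

0.506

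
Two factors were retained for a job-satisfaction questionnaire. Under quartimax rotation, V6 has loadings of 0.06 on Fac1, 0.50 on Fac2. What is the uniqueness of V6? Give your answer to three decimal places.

h² = 0.06² + 0.50² = 0.0036 + 0.2500 = 0.2536
Uniqueness u² = 1 − h² = 1 − 0.2536 = 0.7464

0.746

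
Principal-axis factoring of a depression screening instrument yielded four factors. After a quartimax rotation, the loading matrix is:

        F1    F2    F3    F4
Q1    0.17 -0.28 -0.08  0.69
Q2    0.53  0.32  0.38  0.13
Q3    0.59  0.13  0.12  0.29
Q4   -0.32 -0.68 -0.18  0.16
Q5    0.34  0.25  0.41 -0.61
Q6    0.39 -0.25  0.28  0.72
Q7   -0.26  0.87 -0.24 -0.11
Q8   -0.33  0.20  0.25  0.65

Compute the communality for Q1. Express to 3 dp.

h² = 0.17² + (-0.28)² + (-0.08)² + 0.69² = 0.0289 + 0.0784 + 0.0064 + 0.4761 = 0.5898

0.590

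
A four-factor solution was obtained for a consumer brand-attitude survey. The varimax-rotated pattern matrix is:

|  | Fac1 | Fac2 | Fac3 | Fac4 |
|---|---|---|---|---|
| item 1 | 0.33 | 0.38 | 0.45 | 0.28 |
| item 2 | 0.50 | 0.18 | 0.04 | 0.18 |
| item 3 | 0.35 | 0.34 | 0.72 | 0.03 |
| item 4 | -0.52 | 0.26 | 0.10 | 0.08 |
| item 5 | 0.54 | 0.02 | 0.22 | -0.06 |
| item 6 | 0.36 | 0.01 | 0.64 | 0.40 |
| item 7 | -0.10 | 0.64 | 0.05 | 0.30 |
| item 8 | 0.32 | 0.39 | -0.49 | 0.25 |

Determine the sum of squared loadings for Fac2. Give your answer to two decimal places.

SS loadings for Fac2 = 0.38² + 0.18² + 0.34² + 0.26² + 0.02² + 0.01² + 0.64² + 0.39² = 0.1444 + 0.0324 + 0.1156 + 0.0676 + 0.0004 + 0.0001 + 0.4096 + 0.1521 = 0.9222

0.92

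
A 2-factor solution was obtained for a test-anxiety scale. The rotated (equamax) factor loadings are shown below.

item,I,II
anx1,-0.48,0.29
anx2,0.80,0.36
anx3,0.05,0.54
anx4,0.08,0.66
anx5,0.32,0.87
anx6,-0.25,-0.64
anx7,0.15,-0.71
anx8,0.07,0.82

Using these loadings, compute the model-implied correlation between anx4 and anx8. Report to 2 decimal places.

0.55

r̂ = Σ λ_i·λ_j across factors = (0.08)(0.07) + (0.66)(0.82)
  = +0.0056 +0.5412 = 0.5468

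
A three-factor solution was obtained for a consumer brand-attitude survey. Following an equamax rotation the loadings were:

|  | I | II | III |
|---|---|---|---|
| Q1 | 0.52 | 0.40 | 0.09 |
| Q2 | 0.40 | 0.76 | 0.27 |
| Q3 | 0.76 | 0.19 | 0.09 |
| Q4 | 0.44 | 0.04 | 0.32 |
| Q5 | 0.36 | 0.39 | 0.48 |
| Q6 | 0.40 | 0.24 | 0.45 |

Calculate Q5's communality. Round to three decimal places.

h² = 0.36² + 0.39² + 0.48² = 0.1296 + 0.1521 + 0.2304 = 0.5121

0.512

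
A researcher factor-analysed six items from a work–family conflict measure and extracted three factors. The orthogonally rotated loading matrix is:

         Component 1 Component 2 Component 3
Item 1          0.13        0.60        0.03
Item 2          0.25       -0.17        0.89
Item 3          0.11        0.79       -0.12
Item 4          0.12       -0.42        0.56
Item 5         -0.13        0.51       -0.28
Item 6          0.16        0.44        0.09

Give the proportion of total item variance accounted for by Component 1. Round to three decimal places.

0.025

SS loadings for Component 1 = 0.13² + 0.25² + 0.11² + 0.12² + (-0.13)² + 0.16² = 0.1484
Proportion of variance = 0.1484 / 6 = 0.0247.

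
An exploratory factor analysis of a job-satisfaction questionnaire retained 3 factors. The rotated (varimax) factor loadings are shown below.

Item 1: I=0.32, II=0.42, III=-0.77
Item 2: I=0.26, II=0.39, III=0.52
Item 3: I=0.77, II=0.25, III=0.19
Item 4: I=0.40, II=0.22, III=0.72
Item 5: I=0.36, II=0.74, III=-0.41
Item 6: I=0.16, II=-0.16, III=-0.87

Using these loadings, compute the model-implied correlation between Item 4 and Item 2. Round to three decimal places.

r̂ = Σ λ_i·λ_j across factors = (0.40)(0.26) + (0.22)(0.39) + (0.72)(0.52)
  = +0.1040 +0.0858 +0.3744 = 0.5642

0.564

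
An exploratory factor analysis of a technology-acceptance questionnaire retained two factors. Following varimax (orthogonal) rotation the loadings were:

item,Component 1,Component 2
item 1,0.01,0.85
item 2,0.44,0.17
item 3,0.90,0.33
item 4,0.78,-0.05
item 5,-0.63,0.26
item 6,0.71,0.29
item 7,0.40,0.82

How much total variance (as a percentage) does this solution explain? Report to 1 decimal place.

Communalities: 0.7226, 0.2225, 0.9189, 0.6109, 0.4645, 0.5882, 0.8324; Σh² = 4.3600.
Total variance with 7 standardized items is 7, so the solution explains 4.3600/7 = 0.6229 = 62.29%.

62.3%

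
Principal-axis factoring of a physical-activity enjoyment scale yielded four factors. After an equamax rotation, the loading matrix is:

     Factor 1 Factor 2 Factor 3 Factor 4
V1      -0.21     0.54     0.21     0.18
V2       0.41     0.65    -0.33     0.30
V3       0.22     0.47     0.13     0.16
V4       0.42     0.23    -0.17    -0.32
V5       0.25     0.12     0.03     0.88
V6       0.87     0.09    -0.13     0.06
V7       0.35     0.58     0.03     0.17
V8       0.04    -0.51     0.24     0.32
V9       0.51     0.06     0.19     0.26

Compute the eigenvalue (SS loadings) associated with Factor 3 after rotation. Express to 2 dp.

0.31

SS loadings for Factor 3 = 0.21² + (-0.33)² + 0.13² + (-0.17)² + 0.03² + (-0.13)² + 0.03² + 0.24² + 0.19² = 0.0441 + 0.1089 + 0.0169 + 0.0289 + 0.0009 + 0.0169 + 0.0009 + 0.0576 + 0.0361 = 0.3112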